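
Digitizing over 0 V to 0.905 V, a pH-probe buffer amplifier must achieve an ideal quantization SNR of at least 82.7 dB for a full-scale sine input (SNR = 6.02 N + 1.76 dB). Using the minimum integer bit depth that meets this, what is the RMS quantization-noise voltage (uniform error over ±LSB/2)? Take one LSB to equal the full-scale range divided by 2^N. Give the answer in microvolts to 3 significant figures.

V_FS = 0.905 V.
6.02 N + 1.76 ≥ 82.7 gives N ≥ 13.445, so the minimum integer is 14.
LSB = 0.905 V / 2^14 = 55.237 µV.
V_rms = LSB/√12 = 15.9 µV.

15.9 µV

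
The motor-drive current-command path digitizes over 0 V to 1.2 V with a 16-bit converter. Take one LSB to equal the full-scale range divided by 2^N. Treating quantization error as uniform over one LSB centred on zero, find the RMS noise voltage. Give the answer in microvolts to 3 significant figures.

5.29 µV

V_FS = 1.2 V.
One LSB is 1.2 V / 65536 = 18.311 µV.
V_rms = LSB/√12 = 18.311 µV / √12 = 5.29 µV.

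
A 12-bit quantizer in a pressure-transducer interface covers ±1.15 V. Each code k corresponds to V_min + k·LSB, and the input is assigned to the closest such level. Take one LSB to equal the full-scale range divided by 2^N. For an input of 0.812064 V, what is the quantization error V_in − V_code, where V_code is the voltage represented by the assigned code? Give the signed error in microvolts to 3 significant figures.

Range = 1.15 − (-1.15) = 2.3 V. LSB = 2.3 V / 2^12 ≈ 0.5615 mV.
(V_in − V_min)/LSB = (0.812064 − (-1.15)) × 4096/2.3 = 3494.1801 → nearest code k = 3494.
V_code = -1.15 + (3494/4096) × 2.3 = 0.8119628906 V.
e = 0.812064 − (0.8119628906) = +101 µV.

+101 µV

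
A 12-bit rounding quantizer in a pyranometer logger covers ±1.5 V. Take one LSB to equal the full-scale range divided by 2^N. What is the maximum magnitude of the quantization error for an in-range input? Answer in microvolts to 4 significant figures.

Full-scale range = 1.5 V − (-1.5 V) = 3 V.
LSB = 3 V ÷ 2^12 = 3/4096 V = 0.732422 mV.
|e|_max = LSB/2 = 366.2 µV.

366.2 µV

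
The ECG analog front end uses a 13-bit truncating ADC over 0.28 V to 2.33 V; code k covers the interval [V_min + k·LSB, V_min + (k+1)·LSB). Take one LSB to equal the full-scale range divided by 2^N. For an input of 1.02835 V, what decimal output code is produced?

Range = 2.33 − (0.28) = 2.05 V. LSB = 2.05 V / 2^13 ≈ 250.2 µV.
V_in − V_min = 1.02835 − (0.28) = 0.74835 V.
Divide by LSB: 0.74835 × 8192/2.05 = 2990.4796.
Truncating gives code 2990.

2990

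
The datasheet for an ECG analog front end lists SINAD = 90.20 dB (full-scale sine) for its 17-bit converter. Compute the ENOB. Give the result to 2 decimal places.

14.69 bits

ENOB = (SINAD − 1.76) / 6.02 = (90.20 − 1.76) / 6.02 = 88.44 / 6.02 = 14.6910.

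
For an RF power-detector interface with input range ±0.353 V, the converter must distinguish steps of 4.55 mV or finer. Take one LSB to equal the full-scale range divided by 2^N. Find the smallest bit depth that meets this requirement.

Span: 0.353 V − (-0.353 V) = 0.706 V.
Need 2^N ≥ 0.706 V / 4.55 mV = 155.2 → N_min = 8.

8 bits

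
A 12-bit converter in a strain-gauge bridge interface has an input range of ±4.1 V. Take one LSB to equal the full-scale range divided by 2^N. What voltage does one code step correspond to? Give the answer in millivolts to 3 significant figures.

Full-scale range = 4.1 V − (-4.1 V) = 8.2 V.
2^12 = 4096 levels.
Step size = 8.2/4096 V = 2.00 mV.

2.00 mV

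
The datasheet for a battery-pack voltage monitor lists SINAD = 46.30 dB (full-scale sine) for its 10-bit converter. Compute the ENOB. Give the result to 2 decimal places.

Inverting SNR = 6.02 N + 1.76: N_eff = (46.30 − 1.76)/6.02 = 7.3987.

7.40 bits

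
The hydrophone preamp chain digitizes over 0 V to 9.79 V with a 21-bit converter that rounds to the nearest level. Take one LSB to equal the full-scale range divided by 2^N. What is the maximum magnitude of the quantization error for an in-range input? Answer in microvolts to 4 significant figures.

V_FS = 9.79 V.
LSB = 9.79 V / 2^21 = 4.66824 µV.
|e|_max = LSB/2 = 2.334 µV.

2.334 µV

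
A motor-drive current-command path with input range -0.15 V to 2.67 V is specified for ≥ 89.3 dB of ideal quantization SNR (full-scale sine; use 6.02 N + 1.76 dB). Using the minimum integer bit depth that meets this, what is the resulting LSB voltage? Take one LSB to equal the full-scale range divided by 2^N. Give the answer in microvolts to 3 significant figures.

Range = 2.67 − (-0.15) = 2.82 V.
Required N = ⌈(89.3 − 1.76)/6.02⌉ = ⌈14.542⌉ = 15.
One LSB is 2.82 V / 32768 = 86.1 µV.

86.1 µV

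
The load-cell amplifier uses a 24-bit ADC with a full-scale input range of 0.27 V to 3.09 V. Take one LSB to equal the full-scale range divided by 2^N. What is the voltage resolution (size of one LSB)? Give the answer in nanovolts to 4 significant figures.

Full-scale range = 3.09 V − (0.27 V) = 2.82 V.
There are 2^24 = 16777216 steps.
Step size = 2.82/16777216 V = 168.1 nV.

168.1 nV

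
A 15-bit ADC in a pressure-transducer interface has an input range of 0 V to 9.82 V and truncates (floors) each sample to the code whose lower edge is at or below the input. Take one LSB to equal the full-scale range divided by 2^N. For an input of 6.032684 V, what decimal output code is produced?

Range is 9.82 V. LSB = 9.82 V / 2^15 ≈ 299.7 µV.
(V_in − V_min) × 2^15/range = (6.032684 − (0)) × 32768/9.82 = 20130.243.
Floor → code = 20130.

20130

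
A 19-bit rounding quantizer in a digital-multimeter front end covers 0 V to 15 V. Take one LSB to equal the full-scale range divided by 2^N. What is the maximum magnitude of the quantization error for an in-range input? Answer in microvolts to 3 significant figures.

14.3 µV

V_FS = 15 V.
Step size = 15/524288 V = 28.610 µV.
Worst-case error for round-to-nearest is half an LSB: 14.3 µV.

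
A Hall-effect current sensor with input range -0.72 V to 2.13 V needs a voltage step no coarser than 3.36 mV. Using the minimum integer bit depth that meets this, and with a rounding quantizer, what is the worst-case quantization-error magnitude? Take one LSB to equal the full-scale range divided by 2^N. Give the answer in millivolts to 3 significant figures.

1.39 mV

Span: 2.13 V − (-0.72 V) = 2.85 V.
Need 2^N ≥ 2.85 V / 3.36 mV = 848.2 → N_min = 10.
LSB = 2.85 V ÷ 2^10 = 2.85/1024 V = 2.7832 mV.
Max error for round-to-nearest is LSB/2 = 1.39 mV.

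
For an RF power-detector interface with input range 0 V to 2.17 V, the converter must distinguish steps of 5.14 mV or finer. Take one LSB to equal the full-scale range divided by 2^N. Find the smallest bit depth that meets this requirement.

Full-scale range = 2.17 V.
Need 2^N ≥ 2.17 V / 5.14 mV = 422.2 → N_min = 9.

9 bits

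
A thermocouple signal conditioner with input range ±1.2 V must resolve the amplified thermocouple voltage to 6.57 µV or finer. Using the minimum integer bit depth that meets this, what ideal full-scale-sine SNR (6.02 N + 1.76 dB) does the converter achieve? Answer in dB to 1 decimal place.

116.1 dB

The full-scale span is 1.2 − (-1.2) = 2.4 V.
Levels needed ≥ 2.4/6.57 µV = 365300. 2^19 = 524288 suffices, so N_min = 19.
Ideal SNR at N = 19: 6.02·19 + 1.76 = 116.1 dB.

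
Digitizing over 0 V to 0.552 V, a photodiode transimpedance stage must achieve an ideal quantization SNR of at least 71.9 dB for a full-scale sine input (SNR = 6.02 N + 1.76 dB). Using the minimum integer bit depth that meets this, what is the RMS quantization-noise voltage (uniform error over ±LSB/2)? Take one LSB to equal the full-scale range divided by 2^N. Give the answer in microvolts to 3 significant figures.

38.9 µV

Range is 0.552 V.
Solving 6.02 N ≥ 71.9 − 1.76: N ≥ 11.651. Round up → N = 12.
Step size = 0.552/4096 V = 134.77 µV.
RMS noise = LSB/√12 = 38.9 µV.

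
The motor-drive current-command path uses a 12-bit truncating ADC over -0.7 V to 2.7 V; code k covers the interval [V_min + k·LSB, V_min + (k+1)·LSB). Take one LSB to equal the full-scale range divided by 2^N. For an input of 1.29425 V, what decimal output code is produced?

Span: 2.7 V − (-0.7 V) = 3.4 V. LSB = 3.4 V / 2^12 ≈ 0.8301 mV.
(V_in − V_min) × 2^12/range = (1.29425 − (-0.7)) × 4096/3.4 = 2402.485.
Floor → code = 2402.

2402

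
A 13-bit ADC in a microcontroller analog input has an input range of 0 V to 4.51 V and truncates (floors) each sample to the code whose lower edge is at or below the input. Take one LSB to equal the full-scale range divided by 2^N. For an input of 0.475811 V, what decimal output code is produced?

V_FS = 4.51 V. LSB = 4.51 V / 2^13 ≈ 0.5505 mV.
V_in − V_min = 0.475811 − (0) = 0.475811 V.
Divide by LSB: 0.475811 × 8192/4.51 = 864.2669.
Truncating gives code 864.

864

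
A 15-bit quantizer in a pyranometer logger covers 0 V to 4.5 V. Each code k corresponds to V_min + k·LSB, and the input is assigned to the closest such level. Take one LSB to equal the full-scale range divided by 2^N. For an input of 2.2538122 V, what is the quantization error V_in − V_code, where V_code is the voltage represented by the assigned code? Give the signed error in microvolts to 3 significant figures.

−33.0 µV

Range is 4.5 V. LSB = 4.5 V / 2^15 ≈ 137.3 µV.
(V_in − V_min)/LSB = (2.2538122 − (0)) × 32768/4.5 = 16411.7596 → nearest code k = 16412.
V_code = 0 + (16412/32768) × 4.5 = 2.2538452148 V.
V_in − V_code = 2.2538122 − (2.2538452148) = −33.0 µV.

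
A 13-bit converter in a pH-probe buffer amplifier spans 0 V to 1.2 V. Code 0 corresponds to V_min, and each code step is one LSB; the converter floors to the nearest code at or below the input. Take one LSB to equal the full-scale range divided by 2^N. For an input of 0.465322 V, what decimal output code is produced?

3176

Range is 1.2 V. LSB = 1.2 V / 2^13 ≈ 146.5 µV.
code = ⌊(V_in − V_min)/LSB⌋ = ⌊(V_in − V_min) × 2^13 / range⌋
     = ⌊(0.465322 − (0)) × 8192 / 1.2⌋ = ⌊0.465322 × 8192/1.2⌋
     = ⌊3176.598⌋ = 3176.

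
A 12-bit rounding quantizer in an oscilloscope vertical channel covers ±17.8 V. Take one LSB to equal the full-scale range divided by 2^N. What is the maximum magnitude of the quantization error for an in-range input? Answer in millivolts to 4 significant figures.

4.346 mV

The full-scale span is 17.8 − (-17.8) = 35.6 V.
Step size = 35.6/4096 V = 8.69141 mV.
A rounding quantizer has |error| ≤ LSB/2 = 4.346 mV.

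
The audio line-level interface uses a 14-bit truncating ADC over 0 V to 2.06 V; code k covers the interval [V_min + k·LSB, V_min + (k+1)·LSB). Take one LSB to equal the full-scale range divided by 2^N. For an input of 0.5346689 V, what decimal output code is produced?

Full-scale range = 2.06 V. LSB = 2.06 V / 2^14 ≈ 125.7 µV.
(V_in − V_min) × 2^14/range = (0.5346689 − (0)) × 16384/2.06 = 4252.435.
Floor → code = 4252.

4252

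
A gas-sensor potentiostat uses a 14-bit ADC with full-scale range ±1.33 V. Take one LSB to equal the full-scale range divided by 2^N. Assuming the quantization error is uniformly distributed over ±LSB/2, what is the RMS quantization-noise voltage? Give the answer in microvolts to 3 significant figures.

Span: 1.33 V − (-1.33 V) = 2.66 V.
One LSB is 2.66 V / 16384 = 162.35 µV.
V_rms = LSB/√12 = 162.35 µV / √12 = 46.9 µV.

46.9 µV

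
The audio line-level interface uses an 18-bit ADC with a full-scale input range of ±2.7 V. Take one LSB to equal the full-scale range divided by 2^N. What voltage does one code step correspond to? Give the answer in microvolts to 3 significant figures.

20.6 µV

Span: 2.7 V − (-2.7 V) = 5.4 V.
Number of codes = 2^18 = 262144.
LSB = 5.4 V ÷ 2^18 = 5.4/262144 V = 20.6 µV.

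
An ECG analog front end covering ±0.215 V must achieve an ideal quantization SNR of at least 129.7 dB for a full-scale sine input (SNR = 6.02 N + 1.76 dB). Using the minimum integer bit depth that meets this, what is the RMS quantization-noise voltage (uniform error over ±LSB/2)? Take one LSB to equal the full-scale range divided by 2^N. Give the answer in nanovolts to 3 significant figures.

29.6 nV

The full-scale span is 0.215 − (-0.215) = 0.43 V.
Solving 6.02 N ≥ 129.7 − 1.76: N ≥ 21.252. Round up → N = 22.
Step size = 0.43/4194304 V = 102.52 nV.
RMS noise = LSB/√12 = 29.6 nV.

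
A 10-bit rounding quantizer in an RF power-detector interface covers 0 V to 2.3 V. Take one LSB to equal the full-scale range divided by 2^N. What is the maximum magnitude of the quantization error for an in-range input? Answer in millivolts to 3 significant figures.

Range is 2.3 V.
LSB = 2.3 V ÷ 2^10 = 2.3/1024 V = 2.2461 mV.
A rounding quantizer has |error| ≤ LSB/2 = 1.12 mV.

1.12 mV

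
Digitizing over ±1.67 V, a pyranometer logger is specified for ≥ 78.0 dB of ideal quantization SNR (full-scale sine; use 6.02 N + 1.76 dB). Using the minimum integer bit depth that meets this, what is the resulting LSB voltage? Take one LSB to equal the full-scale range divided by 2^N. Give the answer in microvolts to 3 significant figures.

Full-scale range = 1.67 V − (-1.67 V) = 3.34 V.
Required N = ⌈(78.0 − 1.76)/6.02⌉ = ⌈12.664⌉ = 13.
LSB = 3.34 V ÷ 2^13 = 3.34/8192 V = 408 µV.

408 µV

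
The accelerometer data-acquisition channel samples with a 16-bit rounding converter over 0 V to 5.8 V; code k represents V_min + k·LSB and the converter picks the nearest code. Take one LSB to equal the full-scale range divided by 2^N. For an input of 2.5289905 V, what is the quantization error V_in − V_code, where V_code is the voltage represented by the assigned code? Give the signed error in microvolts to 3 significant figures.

−13.4 µV

Range is 5.8 V. LSB = 5.8 V / 2^16 ≈ 88.50 µV.
(2.5289905 − (0)) / LSB = 2.5289905 × 65536/5.8 = 28575.8485. Nearest integer: k = 28576.
Reconstructed level: 0 + 28576 × 5.8/65536 V = 2.5290039063 V.
Error = V_in − V_code = 2.5289905 − (2.5290039063) = −13.4 µV.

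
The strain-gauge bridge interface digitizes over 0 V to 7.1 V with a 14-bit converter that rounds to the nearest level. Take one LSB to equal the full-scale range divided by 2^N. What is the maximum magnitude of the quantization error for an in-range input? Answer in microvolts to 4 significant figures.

Span = 7.1 V.
Step size = 7.1/16384 V = 433.350 µV.
|e|_max = LSB/2 = 216.7 µV.

216.7 µV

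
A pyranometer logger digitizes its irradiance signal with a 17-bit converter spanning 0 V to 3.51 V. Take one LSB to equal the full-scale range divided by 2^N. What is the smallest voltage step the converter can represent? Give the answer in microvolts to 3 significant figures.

Range is 3.51 V.
2^17 = 131072 levels.
One LSB is 3.51 V / 131072 = 26.8 µV.

26.8 µV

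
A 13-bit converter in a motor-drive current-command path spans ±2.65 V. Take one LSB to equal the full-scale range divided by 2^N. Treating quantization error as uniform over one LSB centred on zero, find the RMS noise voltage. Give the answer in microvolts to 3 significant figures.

187 µV

The full-scale span is 2.65 − (-2.65) = 5.3 V.
LSB = 5.3 V / 2^13 = 0.64697 mV.
RMS of a uniform error over width LSB is LSB/√12 = 187 µV.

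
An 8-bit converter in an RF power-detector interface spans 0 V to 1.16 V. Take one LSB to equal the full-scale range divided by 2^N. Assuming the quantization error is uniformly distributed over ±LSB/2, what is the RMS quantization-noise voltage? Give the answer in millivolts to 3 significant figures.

Span = 1.16 V.
LSB = 1.16 V ÷ 2^8 = 1.16/256 V = 4.5313 mV.
σ_q = LSB/√12 = 4.5313 mV/3.4641 = 1.31 mV.

1.31 mV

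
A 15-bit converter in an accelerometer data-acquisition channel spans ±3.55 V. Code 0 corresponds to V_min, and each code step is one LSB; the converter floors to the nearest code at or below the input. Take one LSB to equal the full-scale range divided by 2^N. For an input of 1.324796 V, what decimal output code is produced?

22498

Full-scale range = 3.55 V − (-3.55 V) = 7.1 V. LSB = 7.1 V / 2^15 ≈ 216.7 µV.
V_in − V_min = 1.324796 − (-3.55) = 4.874796 V.
Divide by LSB: 4.874796 × 32768/7.1 = 22498.2134.
Truncating gives code 22498.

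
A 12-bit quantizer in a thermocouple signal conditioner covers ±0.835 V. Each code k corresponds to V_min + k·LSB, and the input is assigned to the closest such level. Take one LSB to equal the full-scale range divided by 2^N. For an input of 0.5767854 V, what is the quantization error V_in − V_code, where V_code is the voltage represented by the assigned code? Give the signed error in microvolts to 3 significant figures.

Range = 0.835 − (-0.835) = 1.67 V. LSB = 1.67 V / 2^12 ≈ 407.7 µV.
Position in LSBs: (0.5767854 − (-0.835)) × 4096/1.67 = 3462.6784; rounding gives k = 3463.
Reconstructed level: -0.835 + 3463 × 1.67/4096 V = 0.5769165039 V.
V_in − V_code = 0.5767854 − (0.5769165039) = −131 µV.

−131 µV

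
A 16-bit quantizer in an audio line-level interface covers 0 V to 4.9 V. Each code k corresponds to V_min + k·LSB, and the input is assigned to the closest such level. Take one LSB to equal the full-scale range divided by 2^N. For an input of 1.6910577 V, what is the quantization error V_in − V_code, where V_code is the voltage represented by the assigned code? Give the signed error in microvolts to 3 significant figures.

+28.3 µV

V_FS = 4.9 V. LSB = 4.9 V / 2^16 ≈ 74.77 µV.
(1.6910577 − (0)) / LSB = 1.6910577 × 65536/4.9 = 22617.3791. Nearest integer: k = 22617.
Reconstructed level: 0 + 22617 × 4.9/65536 V = 1.6910293579 V.
V_in − V_code = 1.6910577 − (1.6910293579) = +28.3 µV.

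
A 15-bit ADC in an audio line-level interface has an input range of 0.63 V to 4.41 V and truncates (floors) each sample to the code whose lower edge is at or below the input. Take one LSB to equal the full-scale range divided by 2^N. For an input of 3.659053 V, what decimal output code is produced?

Full-scale range = 4.41 V − (0.63 V) = 3.78 V. LSB = 3.78 V / 2^15 ≈ 115.4 µV.
code = ⌊(V_in − V_min)/LSB⌋ = ⌊(V_in − V_min) × 2^15 / range⌋
     = ⌊(3.659053 − (0.63)) × 32768 / 3.78⌋ = ⌊3.029053 × 32768/3.78⌋
     = ⌊26258.203⌋ = 26258.

26258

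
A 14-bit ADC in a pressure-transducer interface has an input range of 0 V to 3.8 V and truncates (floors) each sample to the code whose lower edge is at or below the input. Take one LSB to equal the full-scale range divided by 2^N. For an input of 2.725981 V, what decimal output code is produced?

11753

Span = 3.8 V. LSB = 3.8 V / 2^14 ≈ 231.9 µV.
code = ⌊(V_in − V_min)/LSB⌋ = ⌊(V_in − V_min) × 2^14 / range⌋
     = ⌊(2.725981 − (0)) × 16384 / 3.8⌋ = ⌊2.725981 × 16384/3.8⌋
     = ⌊11753.282⌋ = 11753.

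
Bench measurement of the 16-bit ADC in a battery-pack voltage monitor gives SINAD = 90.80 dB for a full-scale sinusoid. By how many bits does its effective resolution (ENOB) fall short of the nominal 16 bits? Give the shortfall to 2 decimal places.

N_eff = (90.80 − 1.76)/6.02 = 14.7907 bits.
Lost resolution: 16 − 14.7907 = 1.2093 bits.

1.21 bits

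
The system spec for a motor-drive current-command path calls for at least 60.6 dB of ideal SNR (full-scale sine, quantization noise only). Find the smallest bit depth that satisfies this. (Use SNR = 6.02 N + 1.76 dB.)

10 bits

N ≥ (60.6 − 1.76)/6.02 = 9.774 → N_min = 10.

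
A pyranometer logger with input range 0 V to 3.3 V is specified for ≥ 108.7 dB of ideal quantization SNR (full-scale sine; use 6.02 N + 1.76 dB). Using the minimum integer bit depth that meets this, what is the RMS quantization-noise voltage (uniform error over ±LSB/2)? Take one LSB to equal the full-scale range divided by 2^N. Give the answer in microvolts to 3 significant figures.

3.63 µV

V_FS = 3.3 V.
Required N = ⌈(108.7 − 1.76)/6.02⌉ = ⌈17.764⌉ = 18.
LSB = 3.3 V / 2^18 = 12.589 µV.
σ_q = LSB/√12 = 12.589 µV/3.4641 = 3.63 µV.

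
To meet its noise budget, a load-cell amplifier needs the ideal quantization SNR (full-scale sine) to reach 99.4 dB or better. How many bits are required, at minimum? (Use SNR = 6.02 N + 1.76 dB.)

17 bits

N ≥ (99.4 − 1.76)/6.02 = 16.219 → N_min = 17.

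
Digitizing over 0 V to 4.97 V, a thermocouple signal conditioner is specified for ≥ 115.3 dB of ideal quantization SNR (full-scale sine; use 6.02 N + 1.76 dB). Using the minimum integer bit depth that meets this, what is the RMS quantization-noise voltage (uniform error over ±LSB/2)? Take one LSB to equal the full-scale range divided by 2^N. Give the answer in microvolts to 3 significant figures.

V_FS = 4.97 V.
Required N = ⌈(115.3 − 1.76)/6.02⌉ = ⌈18.860⌉ = 19.
LSB = 4.97 V / 2^19 = 9.4795 µV.
V_rms = LSB/√12 = 2.74 µV.

2.74 µV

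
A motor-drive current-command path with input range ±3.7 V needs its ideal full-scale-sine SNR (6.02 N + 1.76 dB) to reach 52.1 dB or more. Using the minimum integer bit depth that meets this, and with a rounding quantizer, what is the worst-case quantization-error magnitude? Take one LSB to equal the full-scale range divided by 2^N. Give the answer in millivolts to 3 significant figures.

7.23 mV

Full-scale range = 3.7 V − (-3.7 V) = 7.4 V.
6.02 N + 1.76 ≥ 52.1 gives N ≥ 8.362, so the minimum integer is 9.
One LSB is 7.4 V / 512 = 14.453 mV.
Max error for round-to-nearest is LSB/2 = 7.23 mV.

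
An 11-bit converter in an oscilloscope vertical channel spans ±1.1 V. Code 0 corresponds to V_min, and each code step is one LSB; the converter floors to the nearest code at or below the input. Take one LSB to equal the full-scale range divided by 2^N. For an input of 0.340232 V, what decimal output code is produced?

1340

Full-scale range = 1.1 V − (-1.1 V) = 2.2 V. LSB = 2.2 V / 2^11 ≈ 1.074 mV.
(V_in − V_min) × 2^11/range = (0.340232 − (-1.1)) × 2048/2.2 = 1340.725.
Floor → code = 1340.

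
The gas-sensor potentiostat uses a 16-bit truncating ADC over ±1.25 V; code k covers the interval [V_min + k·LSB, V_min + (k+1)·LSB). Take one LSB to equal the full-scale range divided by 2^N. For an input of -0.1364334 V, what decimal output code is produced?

Span: 1.25 V − (-1.25 V) = 2.5 V. LSB = 2.5 V / 2^16 ≈ 38.15 µV.
code = ⌊(V_in − V_min)/LSB⌋ = ⌊(V_in − V_min) × 2^16 / range⌋
     = ⌊(-0.1364334 − (-1.25)) × 65536 / 2.5⌋ = ⌊1.1135666 × 65536/2.5⌋
     = ⌊29191.480⌋ = 29191.

29191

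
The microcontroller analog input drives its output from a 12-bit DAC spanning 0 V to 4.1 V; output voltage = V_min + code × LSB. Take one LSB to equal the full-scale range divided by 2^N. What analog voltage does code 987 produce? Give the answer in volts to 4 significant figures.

Full-scale range = 4.1 V. LSB = 4.1 V / 2^12.
V_out = 0 + 987 × (4.1/4096) V
      = 0 V + 0.987964 V = 0.987964 V.

0.9880 V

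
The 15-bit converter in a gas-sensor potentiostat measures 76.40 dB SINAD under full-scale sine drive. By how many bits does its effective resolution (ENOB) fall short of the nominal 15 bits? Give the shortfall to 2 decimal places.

2.60 bits

ENOB = (SINAD − 1.76)/6.02 = (76.40 − 1.76)/6.02 = 12.3987 bits.
Lost resolution: 15 − 12.3987 = 2.6013 bits.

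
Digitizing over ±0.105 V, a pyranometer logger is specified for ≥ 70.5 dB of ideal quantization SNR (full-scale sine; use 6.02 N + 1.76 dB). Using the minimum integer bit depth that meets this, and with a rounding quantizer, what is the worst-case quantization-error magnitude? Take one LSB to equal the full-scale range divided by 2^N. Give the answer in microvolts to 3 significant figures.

The full-scale span is 0.105 − (-0.105) = 0.21 V.
N ≥ (70.5 − 1.76)/6.02 = 11.419 → N_min = 12.
LSB = 0.21 V / 2^12 = 51.270 µV.
Half an LSB is 25.6 µV.

25.6 µV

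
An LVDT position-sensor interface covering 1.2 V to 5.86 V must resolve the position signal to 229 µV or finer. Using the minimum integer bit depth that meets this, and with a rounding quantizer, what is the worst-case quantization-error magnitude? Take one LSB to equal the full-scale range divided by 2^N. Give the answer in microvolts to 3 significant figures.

Span: 5.86 V − (1.2 V) = 4.66 V.
Required number of levels: 4.66/229 µV = 20349; smallest N with 2^N ≥ that is 15.
One LSB is 4.66 V / 32768 = 142.21 µV.
Max error for round-to-nearest is LSB/2 = 71.1 µV.

71.1 µV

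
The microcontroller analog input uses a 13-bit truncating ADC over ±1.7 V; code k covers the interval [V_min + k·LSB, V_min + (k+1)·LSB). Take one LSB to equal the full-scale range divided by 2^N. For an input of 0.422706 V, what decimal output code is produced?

5114

The full-scale span is 1.7 − (-1.7) = 3.4 V. LSB = 3.4 V / 2^13 ≈ 415.0 µV.
V_in − V_min = 0.422706 − (-1.7) = 2.122706 V.
Divide by LSB: 2.122706 × 8192/3.4 = 5114.4728.
Truncating gives code 5114.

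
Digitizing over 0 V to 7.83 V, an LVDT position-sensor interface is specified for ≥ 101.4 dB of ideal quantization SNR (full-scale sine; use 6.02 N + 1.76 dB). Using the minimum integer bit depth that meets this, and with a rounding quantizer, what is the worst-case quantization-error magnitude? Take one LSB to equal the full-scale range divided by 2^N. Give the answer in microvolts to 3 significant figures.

29.9 µV

V_FS = 7.83 V.
Required N = ⌈(101.4 − 1.76)/6.02⌉ = ⌈16.551⌉ = 17.
One LSB is 7.83 V / 131072 = 59.738 µV.
Max error for round-to-nearest is LSB/2 = 29.9 µV.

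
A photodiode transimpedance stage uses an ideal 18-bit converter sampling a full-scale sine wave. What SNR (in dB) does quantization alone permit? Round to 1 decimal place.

110.1 dB

SNR = 6.02·18 + 1.76 = 110.12 dB.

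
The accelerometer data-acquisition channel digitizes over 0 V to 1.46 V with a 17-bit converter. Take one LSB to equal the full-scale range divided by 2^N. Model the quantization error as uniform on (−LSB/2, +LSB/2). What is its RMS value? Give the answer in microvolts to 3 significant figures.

Span = 1.46 V.
LSB = 1.46 V / 2^17 = 11.139 µV.
σ_q = LSB/√12 = 11.139 µV/3.4641 = 3.22 µV.

3.22 µV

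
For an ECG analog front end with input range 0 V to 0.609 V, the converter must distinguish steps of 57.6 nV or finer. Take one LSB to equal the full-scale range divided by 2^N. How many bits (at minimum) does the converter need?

Range is 0.609 V.
Levels needed ≥ 0.609/57.6 nV = 1.057e7. 2^24 = 16777216 suffices, so N_min = 24.

24 bits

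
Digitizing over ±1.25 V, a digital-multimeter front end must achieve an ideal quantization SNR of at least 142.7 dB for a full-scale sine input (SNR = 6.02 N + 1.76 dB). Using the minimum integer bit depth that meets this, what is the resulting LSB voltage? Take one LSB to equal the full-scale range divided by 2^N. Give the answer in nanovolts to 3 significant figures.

Span: 1.25 V − (-1.25 V) = 2.5 V.
Required N = ⌈(142.7 − 1.76)/6.02⌉ = ⌈23.412⌉ = 24.
One LSB is 2.5 V / 16777216 = 149 nV.

149 nV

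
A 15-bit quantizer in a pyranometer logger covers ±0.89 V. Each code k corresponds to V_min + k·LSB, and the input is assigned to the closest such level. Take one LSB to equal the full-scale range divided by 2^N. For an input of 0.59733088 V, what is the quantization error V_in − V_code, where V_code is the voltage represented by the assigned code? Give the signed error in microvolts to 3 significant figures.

Full-scale range = 0.89 V − (-0.89 V) = 1.78 V. LSB = 1.78 V / 2^15 ≈ 54.32 µV.
(0.59733088 − (-0.89)) / LSB = 1.48733088 × 32768/1.78 = 27380.2575. Nearest integer: k = 27380.
Reconstructed level: -0.89 + 27380 × 1.78/32768 V = 0.59731689453 V.
Error = V_in − V_code = 0.59733088 − (0.59731689453) = +14.0 µV.

+14.0 µV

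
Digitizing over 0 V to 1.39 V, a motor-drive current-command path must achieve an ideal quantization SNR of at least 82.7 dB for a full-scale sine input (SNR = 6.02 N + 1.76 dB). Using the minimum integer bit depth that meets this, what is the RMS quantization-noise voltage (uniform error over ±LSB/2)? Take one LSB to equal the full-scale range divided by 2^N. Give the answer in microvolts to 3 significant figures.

Full-scale range = 1.39 V.
N ≥ (82.7 − 1.76)/6.02 = 13.445 → N_min = 14.
LSB = 1.39 V ÷ 2^14 = 1.39/16384 V = 84.839 µV.
V_rms = LSB/√12 = 24.5 µV.

24.5 µV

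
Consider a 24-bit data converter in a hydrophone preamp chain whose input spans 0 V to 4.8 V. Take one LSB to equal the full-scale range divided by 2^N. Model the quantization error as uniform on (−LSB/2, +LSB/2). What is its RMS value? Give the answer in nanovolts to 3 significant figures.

82.6 nV

Span = 4.8 V.
LSB = 4.8 V ÷ 2^24 = 4.8/16777216 V = 286.10 nV.
For a uniform distribution on [−LSB/2, +LSB/2], V_rms = LSB/√12 = 286.10 nV/3.4641 = 82.6 nV.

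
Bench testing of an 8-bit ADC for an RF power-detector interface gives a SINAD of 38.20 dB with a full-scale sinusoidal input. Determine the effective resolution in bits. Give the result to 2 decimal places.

(38.20 − 1.76) / 6.02 = 36.44/6.02 = 6.0532 effective bits.

6.05 bits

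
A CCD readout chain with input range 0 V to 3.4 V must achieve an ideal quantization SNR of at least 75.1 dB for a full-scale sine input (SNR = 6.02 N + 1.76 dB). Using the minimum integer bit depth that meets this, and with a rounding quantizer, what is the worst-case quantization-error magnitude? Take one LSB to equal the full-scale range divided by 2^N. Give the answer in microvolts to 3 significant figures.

208 µV

Full-scale range = 3.4 V.
Solving 6.02 N ≥ 75.1 − 1.76: N ≥ 12.183. Round up → N = 13.
LSB = 3.4 V ÷ 2^13 = 3.4/8192 V = 415.04 µV.
|e|_max = LSB/2 = 208 µV.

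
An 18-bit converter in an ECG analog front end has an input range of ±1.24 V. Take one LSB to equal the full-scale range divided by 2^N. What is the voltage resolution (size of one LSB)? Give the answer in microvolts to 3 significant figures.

Full-scale range = 1.24 V − (-1.24 V) = 2.48 V.
2^18 = 262144 levels.
One LSB is 2.48 V / 262144 = 9.46 µV.

9.46 µV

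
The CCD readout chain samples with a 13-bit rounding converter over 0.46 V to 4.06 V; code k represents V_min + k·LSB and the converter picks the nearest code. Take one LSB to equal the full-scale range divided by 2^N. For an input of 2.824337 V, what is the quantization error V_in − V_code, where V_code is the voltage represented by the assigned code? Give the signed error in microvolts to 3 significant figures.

+79.2 µV

Full-scale range = 4.06 V − (0.46 V) = 3.6 V. LSB = 3.6 V / 2^13 ≈ 439.5 µV.
Position in LSBs: (2.824337 − (0.46)) × 8192/3.6 = 5380.1802; rounding gives k = 5380.
Reconstructed level: 0.46 + 5380 × 3.6/8192 V = 2.824257813 V.
e = 2.824337 − (2.824257813) = +79.2 µV.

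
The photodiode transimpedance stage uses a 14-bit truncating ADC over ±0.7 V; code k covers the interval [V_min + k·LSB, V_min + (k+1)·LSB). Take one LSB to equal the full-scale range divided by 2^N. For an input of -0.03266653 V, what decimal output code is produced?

Span: 0.7 V − (-0.7 V) = 1.4 V. LSB = 1.4 V / 2^14 ≈ 85.45 µV.
V_in − V_min = -0.03266653 − (-0.7) = 0.66733347 V.
Divide by LSB: 0.66733347 × 16384/1.4 = 7809.7083.
Truncating gives code 7809.

7809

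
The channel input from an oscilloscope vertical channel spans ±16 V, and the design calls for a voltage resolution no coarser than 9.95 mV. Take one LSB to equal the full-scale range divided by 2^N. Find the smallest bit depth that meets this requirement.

Range = 16 − (-16) = 32 V.
Levels needed ≥ 32/9.95 mV = 3216. 2^12 = 4096 suffices, so N_min = 12.

12 bits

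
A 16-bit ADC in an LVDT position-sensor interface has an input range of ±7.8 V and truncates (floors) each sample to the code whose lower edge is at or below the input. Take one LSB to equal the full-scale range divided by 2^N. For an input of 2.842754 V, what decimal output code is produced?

44710

Span: 7.8 V − (-7.8 V) = 15.6 V. LSB = 15.6 V / 2^16 ≈ 238.0 µV.
V_in − V_min = 2.842754 − (-7.8) = 10.642754 V.
Divide by LSB: 10.642754 × 65536/15.6 = 44710.4824.
Truncating gives code 44710.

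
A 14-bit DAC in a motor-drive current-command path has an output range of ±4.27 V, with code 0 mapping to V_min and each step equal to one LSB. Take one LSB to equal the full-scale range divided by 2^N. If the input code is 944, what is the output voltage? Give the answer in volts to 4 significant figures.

-3.778 V

Span: 4.27 V − (-4.27 V) = 8.54 V. LSB = 8.54 V / 2^14.
V_out = -4.27 + 944 × (8.54/16384) V
      = -4.27 + 0.492051 = -3.77795 V.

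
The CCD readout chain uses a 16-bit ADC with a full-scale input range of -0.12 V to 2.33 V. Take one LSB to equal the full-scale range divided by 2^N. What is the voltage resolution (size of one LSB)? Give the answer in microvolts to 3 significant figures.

37.4 µV

The full-scale span is 2.33 − (-0.12) = 2.45 V.
Number of codes = 2^16 = 65536.
Step size = 2.45/65536 V = 37.4 µV.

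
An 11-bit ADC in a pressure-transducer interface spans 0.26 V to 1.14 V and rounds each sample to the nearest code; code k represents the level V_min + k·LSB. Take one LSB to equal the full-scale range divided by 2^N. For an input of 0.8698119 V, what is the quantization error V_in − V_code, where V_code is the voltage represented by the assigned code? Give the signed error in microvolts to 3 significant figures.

+85.3 µV

Span: 1.14 V − (0.26 V) = 0.88 V. LSB = 0.88 V / 2^11 ≈ 429.7 µV.
(V_in − V_min)/LSB = (0.8698119 − (0.26)) × 2048/0.88 = 1419.1986 → nearest code k = 1419.
Reconstructed level: 0.26 + 1419 × 0.88/2048 V = 0.8697265625 V.
V_in − V_code = 0.8698119 − (0.8697265625) = +85.3 µV.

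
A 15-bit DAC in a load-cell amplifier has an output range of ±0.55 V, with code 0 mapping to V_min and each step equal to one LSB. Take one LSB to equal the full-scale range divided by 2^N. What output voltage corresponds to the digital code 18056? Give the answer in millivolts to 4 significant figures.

56.13 mV

Full-scale range = 0.55 V − (-0.55 V) = 1.1 V. LSB = 1.1 V / 2^15.
Output = V_min + (18056/32768) × range = -0.55 + 0.551025 × 1.1 V
      = -0.55 V + 0.606128 V = 0.0561279 V.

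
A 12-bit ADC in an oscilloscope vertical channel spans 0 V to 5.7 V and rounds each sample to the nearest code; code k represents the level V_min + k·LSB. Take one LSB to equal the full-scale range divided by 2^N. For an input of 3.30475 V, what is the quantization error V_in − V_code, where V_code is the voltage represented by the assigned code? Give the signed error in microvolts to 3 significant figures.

−304 µV

Range is 5.7 V. LSB = 5.7 V / 2^12 ≈ 1.392 mV.
(V_in − V_min)/LSB = (3.30475 − (0)) × 4096/5.7 = 2374.7818 → nearest code k = 2375.
Reconstructed level: 0 + 2375 × 5.7/4096 V = 3.305053711 V.
Error = V_in − V_code = 3.30475 − (3.305053711) = −304 µV.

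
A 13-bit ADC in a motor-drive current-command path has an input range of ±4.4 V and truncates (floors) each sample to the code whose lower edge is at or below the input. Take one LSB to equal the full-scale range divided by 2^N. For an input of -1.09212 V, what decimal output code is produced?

3079

Range = 4.4 − (-4.4) = 8.8 V. LSB = 8.8 V / 2^13 ≈ 1.074 mV.
code = ⌊(V_in − V_min)/LSB⌋ = ⌊(V_in − V_min) × 2^13 / range⌋
     = ⌊(-1.09212 − (-4.4)) × 8192 / 8.8⌋ = ⌊3.30788 × 8192/8.8⌋
     = ⌊3079.336⌋ = 3079.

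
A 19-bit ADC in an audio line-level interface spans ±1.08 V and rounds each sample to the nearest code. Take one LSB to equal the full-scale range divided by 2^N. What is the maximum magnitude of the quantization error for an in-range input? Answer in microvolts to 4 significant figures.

Range = 1.08 − (-1.08) = 2.16 V.
Step size = 2.16/524288 V = 4.11987 µV.
A rounding quantizer has |error| ≤ LSB/2 = 2.060 µV.

2.060 µV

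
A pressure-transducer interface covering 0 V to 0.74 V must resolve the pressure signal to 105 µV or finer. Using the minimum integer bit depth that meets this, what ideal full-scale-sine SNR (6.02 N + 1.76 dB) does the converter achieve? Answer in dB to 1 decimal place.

80.0 dB

Span = 0.74 V.
Required number of levels: 0.74/105 µV = 7047.6; smallest N with 2^N ≥ that is 13.
SNR = 6.02 × 13 + 1.76 = 80.02 dB.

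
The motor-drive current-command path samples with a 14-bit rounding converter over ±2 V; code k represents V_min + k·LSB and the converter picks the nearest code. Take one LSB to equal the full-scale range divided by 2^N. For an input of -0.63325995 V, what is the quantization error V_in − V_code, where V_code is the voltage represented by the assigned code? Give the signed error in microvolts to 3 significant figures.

+40.8 µV

Full-scale range = 2 V − (-2 V) = 4 V. LSB = 4 V / 2^14 ≈ 244.1 µV.
(-0.63325995 − (-2)) / LSB = 1.36674005 × 16384/4 = 5598.1672. Nearest integer: k = 5598.
V_code = V_min + k × range/2^14 = -2 + 5598 × 4/16384 = -0.63330078125 V.
V_in − V_code = -0.63325995 − (-0.63330078125) = +40.8 µV.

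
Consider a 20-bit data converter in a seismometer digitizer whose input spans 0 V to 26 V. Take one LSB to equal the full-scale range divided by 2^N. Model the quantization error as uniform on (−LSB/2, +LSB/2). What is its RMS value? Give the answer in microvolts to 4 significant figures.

Range is 26 V.
LSB = 26 V / 2^20 = 24.7955 µV.
RMS of a uniform error over width LSB is LSB/√12 = 7.158 µV.

7.158 µV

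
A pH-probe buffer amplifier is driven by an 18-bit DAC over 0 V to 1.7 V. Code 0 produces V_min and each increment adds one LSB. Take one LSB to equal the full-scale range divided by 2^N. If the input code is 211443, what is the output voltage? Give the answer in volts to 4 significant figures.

V_FS = 1.7 V. LSB = 1.7 V / 2^18.
V_out = V_min + code × LSB = 0 V + 211443 × 1.7 V / 262144
      = 0 + 1.37120 = 1.37120 V.

1.371 V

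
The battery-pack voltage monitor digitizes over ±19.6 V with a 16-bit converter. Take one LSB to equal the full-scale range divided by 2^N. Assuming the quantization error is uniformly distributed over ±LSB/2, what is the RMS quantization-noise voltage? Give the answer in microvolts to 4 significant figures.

172.7 µV

The full-scale span is 19.6 − (-19.6) = 39.2 V.
LSB = 39.2 V / 2^16 = 0.598145 mV.
σ_q = LSB/√12 = 0.598145 mV/3.4641 = 172.7 µV.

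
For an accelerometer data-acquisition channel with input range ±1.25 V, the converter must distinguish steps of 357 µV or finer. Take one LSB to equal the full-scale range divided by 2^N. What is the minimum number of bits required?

13 bits

Range = 1.25 − (-1.25) = 2.5 V.
Levels needed ≥ 2.5/357 µV = 7003. 2^13 = 8192 suffices, so N_min = 13.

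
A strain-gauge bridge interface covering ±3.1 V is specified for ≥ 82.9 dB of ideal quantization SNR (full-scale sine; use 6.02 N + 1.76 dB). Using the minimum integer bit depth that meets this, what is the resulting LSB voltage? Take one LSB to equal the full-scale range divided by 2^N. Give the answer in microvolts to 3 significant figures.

Span: 3.1 V − (-3.1 V) = 6.2 V.
N ≥ (82.9 − 1.76)/6.02 = 13.478 → N_min = 14.
LSB = 6.2 V ÷ 2^14 = 6.2/16384 V = 378 µV.

378 µV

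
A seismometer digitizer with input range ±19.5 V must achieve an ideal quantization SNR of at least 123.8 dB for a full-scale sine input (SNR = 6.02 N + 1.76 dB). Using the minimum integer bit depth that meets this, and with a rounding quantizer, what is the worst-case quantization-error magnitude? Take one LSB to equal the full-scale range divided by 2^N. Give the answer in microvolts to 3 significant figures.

Full-scale range = 19.5 V − (-19.5 V) = 39 V.
Solving 6.02 N ≥ 123.8 − 1.76: N ≥ 20.272. Round up → N = 21.
LSB = 39 V ÷ 2^21 = 39/2097152 V = 18.597 µV.
Max error for round-to-nearest is LSB/2 = 9.30 µV.

9.30 µV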